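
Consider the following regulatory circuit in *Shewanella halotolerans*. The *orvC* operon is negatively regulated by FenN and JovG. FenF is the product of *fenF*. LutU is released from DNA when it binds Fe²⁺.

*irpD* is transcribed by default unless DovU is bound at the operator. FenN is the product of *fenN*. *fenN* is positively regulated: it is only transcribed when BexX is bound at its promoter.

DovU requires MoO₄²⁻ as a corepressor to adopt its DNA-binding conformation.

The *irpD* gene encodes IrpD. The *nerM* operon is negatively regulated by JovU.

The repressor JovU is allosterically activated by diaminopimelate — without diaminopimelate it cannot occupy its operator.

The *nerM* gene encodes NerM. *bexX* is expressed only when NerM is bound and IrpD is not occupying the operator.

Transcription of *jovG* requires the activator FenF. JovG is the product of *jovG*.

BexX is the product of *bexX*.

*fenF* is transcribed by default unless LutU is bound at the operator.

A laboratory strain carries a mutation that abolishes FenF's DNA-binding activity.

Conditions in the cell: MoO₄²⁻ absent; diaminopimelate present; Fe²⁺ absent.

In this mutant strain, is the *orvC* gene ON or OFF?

Diaminopimelate is present, so JovU is active.
With repressor JovU bound, *nerM* is not transcribed.
So NerM is not produced.
MoO₄²⁻ is absent, so DovU is inactive.
With no repressor bound, *irpD* is transcribed.
So IrpD is produced and active.
With repressor IrpD bound, *bexX* is not transcribed.
So BexX is not produced.
Required activator BexX is absent, so *fenN* is not transcribed.
So FenN is not produced.
FenF is non-functional in this strain, so it has no effect.
Required activator FenF is absent, so *jovG* is not transcribed.
So JovG is not produced.
With no repressor bound, *orvC* is transcribed.

ON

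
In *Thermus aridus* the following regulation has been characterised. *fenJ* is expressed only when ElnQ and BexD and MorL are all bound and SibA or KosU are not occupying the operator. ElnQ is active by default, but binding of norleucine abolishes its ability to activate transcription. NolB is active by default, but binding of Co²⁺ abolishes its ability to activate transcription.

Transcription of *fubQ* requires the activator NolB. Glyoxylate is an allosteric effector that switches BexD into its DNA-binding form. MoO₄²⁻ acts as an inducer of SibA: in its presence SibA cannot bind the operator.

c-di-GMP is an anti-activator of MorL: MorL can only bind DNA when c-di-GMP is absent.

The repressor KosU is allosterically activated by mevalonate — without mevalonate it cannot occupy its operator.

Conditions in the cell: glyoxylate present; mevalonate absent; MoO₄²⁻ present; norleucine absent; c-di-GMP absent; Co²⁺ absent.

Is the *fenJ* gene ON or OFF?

MoO₄²⁻ is present, so SibA is inactive.
Norleucine is absent, so ElnQ is active.
Glyoxylate is present, so BexD is active.
Mevalonate is absent, so KosU is inactive.
c-di-GMP is absent, so MorL is active.
No repressor is bound and ElnQ and BexD and MorL are active, so *fenJ* is transcribed.

ON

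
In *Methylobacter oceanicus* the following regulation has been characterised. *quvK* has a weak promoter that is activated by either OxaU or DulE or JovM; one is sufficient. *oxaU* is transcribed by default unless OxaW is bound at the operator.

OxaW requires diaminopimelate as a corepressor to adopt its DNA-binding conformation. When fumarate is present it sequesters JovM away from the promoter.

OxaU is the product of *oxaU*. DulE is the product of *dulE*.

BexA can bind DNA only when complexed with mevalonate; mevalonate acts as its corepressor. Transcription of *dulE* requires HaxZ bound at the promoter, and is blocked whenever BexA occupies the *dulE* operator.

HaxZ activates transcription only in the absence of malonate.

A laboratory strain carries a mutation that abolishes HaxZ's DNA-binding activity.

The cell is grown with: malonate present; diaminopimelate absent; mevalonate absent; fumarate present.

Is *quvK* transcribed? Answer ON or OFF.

ON

Diaminopimelate is absent, so OxaW is inactive.
With no repressor bound, *oxaU* is transcribed.
So OxaU is produced and active.
HaxZ is non-functional in this strain, so it has no effect.
Mevalonate is absent, so BexA is inactive.
Required activator HaxZ is absent, so *dulE* is not transcribed.
So DulE is not produced.
Fumarate is present, so JovM is inactive.
Activator OxaU is present, so *quvK* is transcribed.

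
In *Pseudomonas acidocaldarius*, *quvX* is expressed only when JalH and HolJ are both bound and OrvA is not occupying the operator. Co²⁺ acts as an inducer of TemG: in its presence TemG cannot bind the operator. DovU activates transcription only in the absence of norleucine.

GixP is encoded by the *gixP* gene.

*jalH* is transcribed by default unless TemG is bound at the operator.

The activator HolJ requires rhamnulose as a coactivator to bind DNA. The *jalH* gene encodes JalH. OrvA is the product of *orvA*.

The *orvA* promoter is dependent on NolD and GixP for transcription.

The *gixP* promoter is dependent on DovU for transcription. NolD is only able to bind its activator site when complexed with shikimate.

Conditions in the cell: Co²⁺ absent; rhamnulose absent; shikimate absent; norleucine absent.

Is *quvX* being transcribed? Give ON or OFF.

OFF

Shikimate is absent, so NolD is inactive.
Norleucine is absent, so DovU is active.
No repressor is bound and DovU is active, so *gixP* is transcribed.
So GixP is produced and active.
Required activator NolD is absent, so *orvA* is not transcribed.
So OrvA is not produced.
Co²⁺ is absent, so TemG is active.
With repressor TemG bound, *jalH* is not transcribed.
So JalH is not produced.
Rhamnulose is absent, so HolJ is inactive.
Required activator JalH is absent, so *quvX* is not transcribed.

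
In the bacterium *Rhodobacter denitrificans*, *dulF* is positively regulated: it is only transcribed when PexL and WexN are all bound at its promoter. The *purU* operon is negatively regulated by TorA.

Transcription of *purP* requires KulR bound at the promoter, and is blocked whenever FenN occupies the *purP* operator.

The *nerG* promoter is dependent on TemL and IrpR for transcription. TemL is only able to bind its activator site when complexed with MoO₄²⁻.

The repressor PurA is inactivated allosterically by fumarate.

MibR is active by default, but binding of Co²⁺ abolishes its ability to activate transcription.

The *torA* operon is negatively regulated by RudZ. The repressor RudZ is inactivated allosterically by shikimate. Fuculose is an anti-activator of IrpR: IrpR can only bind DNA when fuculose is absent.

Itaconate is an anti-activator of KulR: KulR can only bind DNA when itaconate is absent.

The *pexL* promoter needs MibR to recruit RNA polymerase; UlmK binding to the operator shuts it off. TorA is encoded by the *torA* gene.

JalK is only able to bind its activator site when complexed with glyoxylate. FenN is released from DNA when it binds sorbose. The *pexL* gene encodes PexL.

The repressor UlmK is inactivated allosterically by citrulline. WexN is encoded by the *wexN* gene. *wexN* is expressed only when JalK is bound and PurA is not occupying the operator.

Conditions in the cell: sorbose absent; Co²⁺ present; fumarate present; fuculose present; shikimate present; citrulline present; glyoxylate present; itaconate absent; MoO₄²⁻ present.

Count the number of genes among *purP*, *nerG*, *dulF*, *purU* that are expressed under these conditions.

0

Sorbose is absent, so FenN is active.
Itaconate is absent, so KulR is active.
With repressor FenN bound, *purP* is not transcribed.
→ *purP* is OFF.
MoO₄²⁻ is present, so TemL is active.
Fuculose is present, so IrpR is inactive.
Required activator IrpR is absent, so *nerG* is not transcribed.
→ *nerG* is OFF.
Citrulline is present, so UlmK is inactive.
Co²⁺ is present, so MibR is inactive.
Required activator MibR is absent, so *pexL* is not transcribed.
So PexL is not produced.
Glyoxylate is present, so JalK is active.
Fumarate is present, so PurA is inactive.
No repressor is bound and JalK is active, so *wexN* is transcribed.
So WexN is produced and active.
Required activator PexL is absent, so *dulF* is not transcribed.
→ *dulF* is OFF.
Shikimate is present, so RudZ is inactive.
With no repressor bound, *torA* is transcribed.
So TorA is produced and active.
With repressor TorA bound, *purU* is not transcribed.
→ *purU* is OFF.
0 of the 4 genes are transcribed.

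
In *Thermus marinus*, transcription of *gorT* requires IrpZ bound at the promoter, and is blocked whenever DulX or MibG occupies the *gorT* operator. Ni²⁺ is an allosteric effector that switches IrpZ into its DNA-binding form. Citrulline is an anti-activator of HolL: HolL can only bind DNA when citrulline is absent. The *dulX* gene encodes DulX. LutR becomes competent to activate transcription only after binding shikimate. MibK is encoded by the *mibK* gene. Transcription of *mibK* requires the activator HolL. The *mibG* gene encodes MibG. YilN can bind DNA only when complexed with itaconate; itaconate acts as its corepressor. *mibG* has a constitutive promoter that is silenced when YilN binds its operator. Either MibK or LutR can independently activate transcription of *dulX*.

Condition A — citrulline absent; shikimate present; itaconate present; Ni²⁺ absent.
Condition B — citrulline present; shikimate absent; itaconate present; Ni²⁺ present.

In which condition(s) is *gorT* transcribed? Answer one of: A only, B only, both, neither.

B only

Condition A:
Citrulline is absent, so HolL is active.
No repressor is bound and HolL is active, so *mibK* is transcribed.
So MibK is produced and active.
Shikimate is present, so LutR is active.
Activator MibK is present, so *dulX* is transcribed.
So DulX is produced and active.
Itaconate is present, so YilN is active.
With repressor YilN bound, *mibG* is not transcribed.
So MibG is not produced.
Ni²⁺ is absent, so IrpZ is inactive.
With repressor DulX bound, *gorT* is not transcribed.
→ *gorT* is OFF in A.
Condition B:
Citrulline is present, so HolL is inactive.
Required activator HolL is absent, so *mibK* is not transcribed.
So MibK is not produced.
Shikimate is absent, so LutR is inactive.
No activator is available at the *dulX* promoter, so *dulX* is not transcribed.
So DulX is not produced.
Itaconate is present, so YilN is active.
With repressor YilN bound, *mibG* is not transcribed.
So MibG is not produced.
Ni²⁺ is present, so IrpZ is active.
No repressor is bound and IrpZ is active, so *gorT* is transcribed.
→ *gorT* is ON in B.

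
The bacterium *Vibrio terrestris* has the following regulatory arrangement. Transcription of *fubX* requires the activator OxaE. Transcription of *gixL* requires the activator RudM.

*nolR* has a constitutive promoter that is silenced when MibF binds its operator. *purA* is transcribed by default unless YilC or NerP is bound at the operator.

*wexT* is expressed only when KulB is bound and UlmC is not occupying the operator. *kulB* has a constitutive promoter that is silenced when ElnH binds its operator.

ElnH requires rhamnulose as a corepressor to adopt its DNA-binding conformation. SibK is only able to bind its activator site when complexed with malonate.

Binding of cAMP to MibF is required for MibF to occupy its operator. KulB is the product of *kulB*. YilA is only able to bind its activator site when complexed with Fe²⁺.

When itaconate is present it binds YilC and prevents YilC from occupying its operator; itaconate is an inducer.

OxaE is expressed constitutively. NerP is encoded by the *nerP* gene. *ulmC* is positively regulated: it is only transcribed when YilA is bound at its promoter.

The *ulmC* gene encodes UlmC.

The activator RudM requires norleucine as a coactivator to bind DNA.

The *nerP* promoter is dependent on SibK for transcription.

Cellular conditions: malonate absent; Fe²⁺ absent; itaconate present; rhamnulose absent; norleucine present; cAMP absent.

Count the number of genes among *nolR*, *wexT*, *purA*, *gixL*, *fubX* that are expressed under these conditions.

5

cAMP is absent, so MibF is inactive.
With no repressor bound, *nolR* is transcribed.
→ *nolR* is ON.
Rhamnulose is absent, so ElnH is inactive.
With no repressor bound, *kulB* is transcribed.
So KulB is produced and active.
Fe²⁺ is absent, so YilA is inactive.
Required activator YilA is absent, so *ulmC* is not transcribed.
So UlmC is not produced.
No repressor is bound and KulB is active, so *wexT* is transcribed.
→ *wexT* is ON.
Itaconate is present, so YilC is inactive.
Malonate is absent, so SibK is inactive.
Required activator SibK is absent, so *nerP* is not transcribed.
So NerP is not produced.
With no repressor bound, *purA* is transcribed.
→ *purA* is ON.
Norleucine is present, so RudM is active.
No repressor is bound and RudM is active, so *gixL* is transcribed.
→ *gixL* is ON.
OxaE is produced constitutively and is active.
No repressor is bound and OxaE is active, so *fubX* is transcribed.
→ *fubX* is ON.
5 of the 5 genes are transcribed.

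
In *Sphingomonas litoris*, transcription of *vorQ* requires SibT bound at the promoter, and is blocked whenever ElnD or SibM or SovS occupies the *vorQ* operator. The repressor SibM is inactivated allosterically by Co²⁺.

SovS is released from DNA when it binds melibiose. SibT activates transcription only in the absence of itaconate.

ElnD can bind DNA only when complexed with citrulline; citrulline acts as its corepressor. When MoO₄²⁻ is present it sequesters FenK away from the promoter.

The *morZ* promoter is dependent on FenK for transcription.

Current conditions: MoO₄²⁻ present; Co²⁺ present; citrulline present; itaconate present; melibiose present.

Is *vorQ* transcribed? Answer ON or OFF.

OFF

Citrulline is present, so ElnD is active.
Co²⁺ is present, so SibM is inactive.
Itaconate is present, so SibT is inactive.
Melibiose is present, so SovS is inactive.
With repressor ElnD bound, *vorQ* is not transcribed.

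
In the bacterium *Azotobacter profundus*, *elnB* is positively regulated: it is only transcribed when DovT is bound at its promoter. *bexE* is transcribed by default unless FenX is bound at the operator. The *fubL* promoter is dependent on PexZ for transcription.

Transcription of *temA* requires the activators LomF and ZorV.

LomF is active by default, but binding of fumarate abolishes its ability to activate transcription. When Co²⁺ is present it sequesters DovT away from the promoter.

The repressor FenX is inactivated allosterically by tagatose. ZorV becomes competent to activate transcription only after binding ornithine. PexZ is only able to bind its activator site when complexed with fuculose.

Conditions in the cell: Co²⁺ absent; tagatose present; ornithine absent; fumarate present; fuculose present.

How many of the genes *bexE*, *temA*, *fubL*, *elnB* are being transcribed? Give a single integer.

Tagatose is present, so FenX is inactive.
With no repressor bound, *bexE* is transcribed.
→ *bexE* is ON.
Fumarate is present, so LomF is inactive.
Ornithine is absent, so ZorV is inactive.
Required activator LomF is absent, so *temA* is not transcribed.
→ *temA* is OFF.
Fuculose is present, so PexZ is active.
No repressor is bound and PexZ is active, so *fubL* is transcribed.
→ *fubL* is ON.
Co²⁺ is absent, so DovT is active.
No repressor is bound and DovT is active, so *elnB* is transcribed.
→ *elnB* is ON.
3 of the 4 genes are transcribed.

3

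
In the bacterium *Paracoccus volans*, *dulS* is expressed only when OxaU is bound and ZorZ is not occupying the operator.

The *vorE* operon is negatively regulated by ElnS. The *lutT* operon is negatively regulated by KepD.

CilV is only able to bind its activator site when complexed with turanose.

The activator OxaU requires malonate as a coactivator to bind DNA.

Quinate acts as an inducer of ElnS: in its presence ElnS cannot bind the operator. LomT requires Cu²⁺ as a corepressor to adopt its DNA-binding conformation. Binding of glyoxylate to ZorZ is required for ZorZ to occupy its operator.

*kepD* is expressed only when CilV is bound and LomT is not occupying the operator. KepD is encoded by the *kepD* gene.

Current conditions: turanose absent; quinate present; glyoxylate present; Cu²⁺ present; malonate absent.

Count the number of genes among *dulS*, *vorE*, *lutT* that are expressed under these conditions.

2

Glyoxylate is present, so ZorZ is active.
Malonate is absent, so OxaU is inactive.
With repressor ZorZ bound, *dulS* is not transcribed.
→ *dulS* is OFF.
Quinate is present, so ElnS is inactive.
With no repressor bound, *vorE* is transcribed.
→ *vorE* is ON.
Turanose is absent, so CilV is inactive.
Cu²⁺ is present, so LomT is active.
With repressor LomT bound, *kepD* is not transcribed.
So KepD is not produced.
With no repressor bound, *lutT* is transcribed.
→ *lutT* is ON.
2 of the 3 genes are transcribed.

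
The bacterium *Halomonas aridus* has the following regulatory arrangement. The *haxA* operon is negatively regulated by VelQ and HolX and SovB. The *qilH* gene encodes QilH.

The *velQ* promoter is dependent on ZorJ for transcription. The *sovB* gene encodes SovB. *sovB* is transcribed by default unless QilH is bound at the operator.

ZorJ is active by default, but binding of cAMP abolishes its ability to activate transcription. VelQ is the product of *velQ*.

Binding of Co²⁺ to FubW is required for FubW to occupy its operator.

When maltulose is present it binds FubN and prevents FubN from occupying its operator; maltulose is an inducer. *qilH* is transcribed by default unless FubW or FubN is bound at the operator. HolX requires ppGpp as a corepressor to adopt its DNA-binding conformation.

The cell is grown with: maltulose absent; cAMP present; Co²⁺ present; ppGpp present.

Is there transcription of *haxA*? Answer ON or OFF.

cAMP is present, so ZorJ is inactive.
Required activator ZorJ is absent, so *velQ* is not transcribed.
So VelQ is not produced.
ppGpp is present, so HolX is active.
Co²⁺ is present, so FubW is active.
Maltulose is absent, so FubN is active.
With repressor FubW bound, *qilH* is not transcribed.
So QilH is not produced.
With no repressor bound, *sovB* is transcribed.
So SovB is produced and active.
With repressor HolX bound, *haxA* is not transcribed.

OFF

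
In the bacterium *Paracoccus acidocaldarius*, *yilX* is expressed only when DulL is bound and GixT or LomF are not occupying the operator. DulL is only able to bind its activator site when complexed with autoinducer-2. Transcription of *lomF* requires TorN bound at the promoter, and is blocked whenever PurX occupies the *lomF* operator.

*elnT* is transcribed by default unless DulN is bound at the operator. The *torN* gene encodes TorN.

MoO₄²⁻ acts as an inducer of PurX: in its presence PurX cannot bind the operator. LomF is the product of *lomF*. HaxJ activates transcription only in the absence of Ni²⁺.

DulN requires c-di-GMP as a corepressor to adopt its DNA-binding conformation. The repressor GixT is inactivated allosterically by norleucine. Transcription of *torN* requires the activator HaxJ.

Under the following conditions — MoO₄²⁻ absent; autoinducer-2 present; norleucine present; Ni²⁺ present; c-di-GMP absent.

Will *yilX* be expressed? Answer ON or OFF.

ON

Autoinducer-2 is present, so DulL is active.
Norleucine is present, so GixT is inactive.
Ni²⁺ is present, so HaxJ is inactive.
Required activator HaxJ is absent, so *torN* is not transcribed.
So TorN is not produced.
MoO₄²⁻ is absent, so PurX is active.
With repressor PurX bound, *lomF* is not transcribed.
So LomF is not produced.
No repressor is bound and DulL is active, so *yilX* is transcribed.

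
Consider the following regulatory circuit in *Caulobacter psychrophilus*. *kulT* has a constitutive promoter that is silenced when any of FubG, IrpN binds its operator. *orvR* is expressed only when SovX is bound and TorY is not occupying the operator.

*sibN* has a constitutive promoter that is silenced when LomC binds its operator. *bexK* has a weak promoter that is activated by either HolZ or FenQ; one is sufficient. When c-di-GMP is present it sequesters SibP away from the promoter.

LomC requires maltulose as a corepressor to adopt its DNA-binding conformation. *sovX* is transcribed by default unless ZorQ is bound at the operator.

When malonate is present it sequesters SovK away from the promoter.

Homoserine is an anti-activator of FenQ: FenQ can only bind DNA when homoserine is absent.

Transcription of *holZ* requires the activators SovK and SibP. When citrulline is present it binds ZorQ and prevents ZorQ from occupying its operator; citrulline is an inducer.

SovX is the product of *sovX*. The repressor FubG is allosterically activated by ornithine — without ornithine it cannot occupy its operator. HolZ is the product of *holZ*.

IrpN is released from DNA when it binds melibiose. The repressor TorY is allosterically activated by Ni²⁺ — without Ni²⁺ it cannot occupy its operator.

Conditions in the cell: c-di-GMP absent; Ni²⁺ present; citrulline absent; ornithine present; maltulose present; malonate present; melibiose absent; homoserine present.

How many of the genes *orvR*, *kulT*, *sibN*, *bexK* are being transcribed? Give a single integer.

0

Citrulline is absent, so ZorQ is active.
With repressor ZorQ bound, *sovX* is not transcribed.
So SovX is not produced.
Ni²⁺ is present, so TorY is active.
With repressor TorY bound, *orvR* is not transcribed.
→ *orvR* is OFF.
Ornithine is present, so FubG is active.
Melibiose is absent, so IrpN is active.
With repressor FubG bound, *kulT* is not transcribed.
→ *kulT* is OFF.
Maltulose is present, so LomC is active.
With repressor LomC bound, *sibN* is not transcribed.
→ *sibN* is OFF.
Malonate is present, so SovK is inactive.
c-di-GMP is absent, so SibP is active.
Required activator SovK is absent, so *holZ* is not transcribed.
So HolZ is not produced.
Homoserine is present, so FenQ is inactive.
No activator is available at the *bexK* promoter, so *bexK* is not transcribed.
→ *bexK* is OFF.
0 of the 4 genes are transcribed.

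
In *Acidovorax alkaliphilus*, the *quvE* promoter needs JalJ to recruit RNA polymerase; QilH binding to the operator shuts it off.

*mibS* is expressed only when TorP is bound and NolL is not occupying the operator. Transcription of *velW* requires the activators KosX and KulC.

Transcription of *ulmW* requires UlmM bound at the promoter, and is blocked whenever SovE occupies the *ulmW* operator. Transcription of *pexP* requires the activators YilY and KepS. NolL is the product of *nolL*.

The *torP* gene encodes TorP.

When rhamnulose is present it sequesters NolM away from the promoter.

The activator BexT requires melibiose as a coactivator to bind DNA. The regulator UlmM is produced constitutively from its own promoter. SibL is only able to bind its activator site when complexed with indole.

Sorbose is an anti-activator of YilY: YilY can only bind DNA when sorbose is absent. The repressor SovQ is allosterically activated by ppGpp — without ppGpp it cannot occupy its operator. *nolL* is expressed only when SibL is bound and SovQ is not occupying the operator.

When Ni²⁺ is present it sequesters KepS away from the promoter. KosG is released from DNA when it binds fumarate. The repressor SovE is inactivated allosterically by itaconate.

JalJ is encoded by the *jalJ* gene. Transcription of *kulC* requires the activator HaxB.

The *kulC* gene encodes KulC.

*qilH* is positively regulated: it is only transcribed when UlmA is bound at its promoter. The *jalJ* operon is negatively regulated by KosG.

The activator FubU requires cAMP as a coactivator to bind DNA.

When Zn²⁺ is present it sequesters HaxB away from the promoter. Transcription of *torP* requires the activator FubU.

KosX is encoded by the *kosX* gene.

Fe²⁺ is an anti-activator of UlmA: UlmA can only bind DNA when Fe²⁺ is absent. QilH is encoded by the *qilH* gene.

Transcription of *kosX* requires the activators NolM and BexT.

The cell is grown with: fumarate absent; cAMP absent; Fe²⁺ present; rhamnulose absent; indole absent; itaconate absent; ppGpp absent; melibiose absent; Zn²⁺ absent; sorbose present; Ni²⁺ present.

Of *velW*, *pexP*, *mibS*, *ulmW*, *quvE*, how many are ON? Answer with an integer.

0

Rhamnulose is absent, so NolM is active.
Melibiose is absent, so BexT is inactive.
Required activator BexT is absent, so *kosX* is not transcribed.
So KosX is not produced.
Zn²⁺ is absent, so HaxB is active.
No repressor is bound and HaxB is active, so *kulC* is transcribed.
So KulC is produced and active.
Required activator KosX is absent, so *velW* is not transcribed.
→ *velW* is OFF.
Sorbose is present, so YilY is inactive.
Ni²⁺ is present, so KepS is inactive.
Required activator YilY is absent, so *pexP* is not transcribed.
→ *pexP* is OFF.
cAMP is absent, so FubU is inactive.
Required activator FubU is absent, so *torP* is not transcribed.
So TorP is not produced.
Indole is absent, so SibL is inactive.
ppGpp is absent, so SovQ is inactive.
Required activator SibL is absent, so *nolL* is not transcribed.
So NolL is not produced.
Required activator TorP is absent, so *mibS* is not transcribed.
→ *mibS* is OFF.
Itaconate is absent, so SovE is active.
UlmM is produced constitutively and is active.
With repressor SovE bound, *ulmW* is not transcribed.
→ *ulmW* is OFF.
Fumarate is absent, so KosG is active.
With repressor KosG bound, *jalJ* is not transcribed.
So JalJ is not produced.
Fe²⁺ is present, so UlmA is inactive.
Required activator UlmA is absent, so *qilH* is not transcribed.
So QilH is not produced.
Required activator JalJ is absent, so *quvE* is not transcribed.
→ *quvE* is OFF.
0 of the 5 genes are transcribed.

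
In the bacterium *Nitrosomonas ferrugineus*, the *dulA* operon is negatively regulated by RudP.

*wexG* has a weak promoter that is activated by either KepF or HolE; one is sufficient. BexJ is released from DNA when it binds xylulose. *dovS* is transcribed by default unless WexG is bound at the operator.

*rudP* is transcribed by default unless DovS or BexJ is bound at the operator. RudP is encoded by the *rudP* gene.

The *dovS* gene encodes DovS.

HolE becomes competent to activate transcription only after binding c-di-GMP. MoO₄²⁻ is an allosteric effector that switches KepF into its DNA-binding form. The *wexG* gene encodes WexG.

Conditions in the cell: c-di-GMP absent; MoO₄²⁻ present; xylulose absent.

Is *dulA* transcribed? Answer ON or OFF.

ON

MoO₄²⁻ is present, so KepF is active.
c-di-GMP is absent, so HolE is inactive.
Activator KepF is present, so *wexG* is transcribed.
So WexG is produced and active.
With repressor WexG bound, *dovS* is not transcribed.
So DovS is not produced.
Xylulose is absent, so BexJ is active.
With repressor BexJ bound, *rudP* is not transcribed.
So RudP is not produced.
With no repressor bound, *dulA* is transcribed.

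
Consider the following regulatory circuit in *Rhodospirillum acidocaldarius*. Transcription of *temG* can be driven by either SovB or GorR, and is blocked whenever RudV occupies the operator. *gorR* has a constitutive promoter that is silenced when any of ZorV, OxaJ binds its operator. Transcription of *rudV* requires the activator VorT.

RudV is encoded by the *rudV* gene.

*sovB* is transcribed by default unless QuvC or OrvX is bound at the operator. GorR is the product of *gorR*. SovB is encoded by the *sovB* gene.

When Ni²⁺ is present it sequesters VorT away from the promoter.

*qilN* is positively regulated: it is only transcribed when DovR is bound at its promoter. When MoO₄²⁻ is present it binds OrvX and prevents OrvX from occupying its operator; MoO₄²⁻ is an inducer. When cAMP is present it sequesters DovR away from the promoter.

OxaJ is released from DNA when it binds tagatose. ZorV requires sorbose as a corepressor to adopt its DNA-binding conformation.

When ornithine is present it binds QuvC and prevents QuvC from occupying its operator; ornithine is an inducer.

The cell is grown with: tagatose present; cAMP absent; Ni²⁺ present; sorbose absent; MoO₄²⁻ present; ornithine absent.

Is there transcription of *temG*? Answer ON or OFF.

ON

Ornithine is absent, so QuvC is active.
MoO₄²⁻ is present, so OrvX is inactive.
With repressor QuvC bound, *sovB* is not transcribed.
So SovB is not produced.
Ni²⁺ is present, so VorT is inactive.
Required activator VorT is absent, so *rudV* is not transcribed.
So RudV is not produced.
Sorbose is absent, so ZorV is inactive.
Tagatose is present, so OxaJ is inactive.
With no repressor bound, *gorR* is transcribed.
So GorR is produced and active.
Activator GorR is present, so *temG* is transcribed.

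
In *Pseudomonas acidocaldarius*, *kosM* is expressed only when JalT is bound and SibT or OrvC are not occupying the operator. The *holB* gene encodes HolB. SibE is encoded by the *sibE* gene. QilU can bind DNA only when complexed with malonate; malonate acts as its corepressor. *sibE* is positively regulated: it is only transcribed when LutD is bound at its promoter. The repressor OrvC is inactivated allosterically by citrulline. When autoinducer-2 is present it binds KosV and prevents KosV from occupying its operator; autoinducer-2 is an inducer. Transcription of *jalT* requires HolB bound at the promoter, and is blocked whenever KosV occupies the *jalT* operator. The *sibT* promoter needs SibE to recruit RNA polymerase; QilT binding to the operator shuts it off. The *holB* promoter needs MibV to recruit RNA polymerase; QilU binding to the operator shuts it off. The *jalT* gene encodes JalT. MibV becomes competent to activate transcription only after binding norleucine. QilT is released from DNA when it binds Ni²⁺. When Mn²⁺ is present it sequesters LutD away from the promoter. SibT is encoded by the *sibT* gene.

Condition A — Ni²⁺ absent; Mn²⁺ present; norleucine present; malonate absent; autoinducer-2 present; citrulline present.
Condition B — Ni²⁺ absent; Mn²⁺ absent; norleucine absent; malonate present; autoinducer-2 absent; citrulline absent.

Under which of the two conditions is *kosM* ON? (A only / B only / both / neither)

A only

Condition A:
Ni²⁺ is absent, so QilT is active.
Mn²⁺ is present, so LutD is inactive.
Required activator LutD is absent, so *sibE* is not transcribed.
So SibE is not produced.
With repressor QilT bound, *sibT* is not transcribed.
So SibT is not produced.
Norleucine is present, so MibV is active.
Malonate is absent, so QilU is inactive.
No repressor is bound and MibV is active, so *holB* is transcribed.
So HolB is produced and active.
Autoinducer-2 is present, so KosV is inactive.
No repressor is bound and HolB is active, so *jalT* is transcribed.
So JalT is produced and active.
Citrulline is present, so OrvC is inactive.
No repressor is bound and JalT is active, so *kosM* is transcribed.
→ *kosM* is ON in A.
Condition B:
Ni²⁺ is absent, so QilT is active.
Mn²⁺ is absent, so LutD is active.
No repressor is bound and LutD is active, so *sibE* is transcribed.
So SibE is produced and active.
With repressor QilT bound, *sibT* is not transcribed.
So SibT is not produced.
Norleucine is absent, so MibV is inactive.
Malonate is present, so QilU is active.
With repressor QilU bound, *holB* is not transcribed.
So HolB is not produced.
Autoinducer-2 is absent, so KosV is active.
With repressor KosV bound, *jalT* is not transcribed.
So JalT is not produced.
Citrulline is absent, so OrvC is active.
With repressor OrvC bound, *kosM* is not transcribed.
→ *kosM* is OFF in B.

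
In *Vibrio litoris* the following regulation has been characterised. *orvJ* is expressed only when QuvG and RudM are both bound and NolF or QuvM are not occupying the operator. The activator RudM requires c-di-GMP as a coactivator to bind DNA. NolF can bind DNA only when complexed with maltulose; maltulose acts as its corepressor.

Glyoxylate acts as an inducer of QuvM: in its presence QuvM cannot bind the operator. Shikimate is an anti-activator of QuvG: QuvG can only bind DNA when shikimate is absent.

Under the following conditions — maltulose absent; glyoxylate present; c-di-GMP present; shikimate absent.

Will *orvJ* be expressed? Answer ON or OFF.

Maltulose is absent, so NolF is inactive.
Shikimate is absent, so QuvG is active.
c-di-GMP is present, so RudM is active.
Glyoxylate is present, so QuvM is inactive.
No repressor is bound and QuvG and RudM are active, so *orvJ* is transcribed.

ON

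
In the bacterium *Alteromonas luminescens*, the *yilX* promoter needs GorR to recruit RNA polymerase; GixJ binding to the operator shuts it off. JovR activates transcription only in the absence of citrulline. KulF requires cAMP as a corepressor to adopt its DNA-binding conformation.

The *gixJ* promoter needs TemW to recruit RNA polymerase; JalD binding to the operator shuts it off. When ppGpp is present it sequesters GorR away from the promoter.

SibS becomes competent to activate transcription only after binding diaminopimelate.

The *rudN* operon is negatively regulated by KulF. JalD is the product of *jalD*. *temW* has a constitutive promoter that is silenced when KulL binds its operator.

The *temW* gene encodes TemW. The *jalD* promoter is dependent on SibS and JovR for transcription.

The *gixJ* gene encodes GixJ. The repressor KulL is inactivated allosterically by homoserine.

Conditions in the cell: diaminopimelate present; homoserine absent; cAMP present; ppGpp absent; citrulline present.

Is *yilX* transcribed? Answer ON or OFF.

ppGpp is absent, so GorR is active.
Diaminopimelate is present, so SibS is active.
Citrulline is present, so JovR is inactive.
Required activator JovR is absent, so *jalD* is not transcribed.
So JalD is not produced.
Homoserine is absent, so KulL is active.
With repressor KulL bound, *temW* is not transcribed.
So TemW is not produced.
Required activator TemW is absent, so *gixJ* is not transcribed.
So GixJ is not produced.
No repressor is bound and GorR is active, so *yilX* is transcribed.

ON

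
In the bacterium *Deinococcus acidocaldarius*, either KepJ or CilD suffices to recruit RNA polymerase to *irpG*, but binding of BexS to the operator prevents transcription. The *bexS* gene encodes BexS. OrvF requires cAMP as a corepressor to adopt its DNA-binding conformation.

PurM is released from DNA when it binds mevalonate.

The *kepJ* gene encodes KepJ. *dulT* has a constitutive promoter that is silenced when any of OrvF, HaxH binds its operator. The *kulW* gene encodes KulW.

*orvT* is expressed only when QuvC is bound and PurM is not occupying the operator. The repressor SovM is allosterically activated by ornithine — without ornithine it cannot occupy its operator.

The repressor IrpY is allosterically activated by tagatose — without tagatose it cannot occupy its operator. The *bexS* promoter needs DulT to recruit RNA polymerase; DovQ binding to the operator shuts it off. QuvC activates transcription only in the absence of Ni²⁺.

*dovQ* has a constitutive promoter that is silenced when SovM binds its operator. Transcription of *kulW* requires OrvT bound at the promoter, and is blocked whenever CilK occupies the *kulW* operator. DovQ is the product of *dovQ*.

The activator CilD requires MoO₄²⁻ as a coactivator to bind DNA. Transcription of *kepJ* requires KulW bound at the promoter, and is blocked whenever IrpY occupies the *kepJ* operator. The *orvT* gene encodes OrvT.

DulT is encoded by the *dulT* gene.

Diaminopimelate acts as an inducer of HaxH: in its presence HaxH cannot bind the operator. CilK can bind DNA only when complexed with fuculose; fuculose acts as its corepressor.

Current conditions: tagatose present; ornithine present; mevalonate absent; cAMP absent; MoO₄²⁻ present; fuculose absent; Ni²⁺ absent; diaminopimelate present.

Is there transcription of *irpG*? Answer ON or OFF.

Tagatose is present, so IrpY is active.
Ni²⁺ is absent, so QuvC is active.
Mevalonate is absent, so PurM is active.
With repressor PurM bound, *orvT* is not transcribed.
So OrvT is not produced.
Fuculose is absent, so CilK is inactive.
Required activator OrvT is absent, so *kulW* is not transcribed.
So KulW is not produced.
With repressor IrpY bound, *kepJ* is not transcribed.
So KepJ is not produced.
MoO₄²⁻ is present, so CilD is active.
cAMP is absent, so OrvF is inactive.
Diaminopimelate is present, so HaxH is inactive.
With no repressor bound, *dulT* is transcribed.
So DulT is produced and active.
Ornithine is present, so SovM is active.
With repressor SovM bound, *dovQ* is not transcribed.
So DovQ is not produced.
No repressor is bound and DulT is active, so *bexS* is transcribed.
So BexS is produced and active.
With repressor BexS bound, *irpG* is not transcribed.

OFF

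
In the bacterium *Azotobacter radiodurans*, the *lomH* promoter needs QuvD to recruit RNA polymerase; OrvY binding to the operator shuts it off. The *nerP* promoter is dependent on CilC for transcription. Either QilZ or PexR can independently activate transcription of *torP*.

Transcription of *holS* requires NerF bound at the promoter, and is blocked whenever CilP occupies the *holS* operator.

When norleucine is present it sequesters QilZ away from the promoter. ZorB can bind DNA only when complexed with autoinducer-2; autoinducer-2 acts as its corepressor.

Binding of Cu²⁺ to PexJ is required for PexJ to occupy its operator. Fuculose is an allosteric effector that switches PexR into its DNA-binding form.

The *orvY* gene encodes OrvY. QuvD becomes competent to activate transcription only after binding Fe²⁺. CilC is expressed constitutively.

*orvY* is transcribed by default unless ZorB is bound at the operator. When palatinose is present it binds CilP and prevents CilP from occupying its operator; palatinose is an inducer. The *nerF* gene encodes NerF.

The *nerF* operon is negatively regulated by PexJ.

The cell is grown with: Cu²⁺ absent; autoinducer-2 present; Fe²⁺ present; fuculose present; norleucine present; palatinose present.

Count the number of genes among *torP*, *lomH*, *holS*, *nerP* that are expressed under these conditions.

4

Norleucine is present, so QilZ is inactive.
Fuculose is present, so PexR is active.
Activator PexR is present, so *torP* is transcribed.
→ *torP* is ON.
Fe²⁺ is present, so QuvD is active.
Autoinducer-2 is present, so ZorB is active.
With repressor ZorB bound, *orvY* is not transcribed.
So OrvY is not produced.
No repressor is bound and QuvD is active, so *lomH* is transcribed.
→ *lomH* is ON.
Palatinose is present, so CilP is inactive.
Cu²⁺ is absent, so PexJ is inactive.
With no repressor bound, *nerF* is transcribed.
So NerF is produced and active.
No repressor is bound and NerF is active, so *holS* is transcribed.
→ *holS* is ON.
CilC is produced constitutively and is active.
No repressor is bound and CilC is active, so *nerP* is transcribed.
→ *nerP* is ON.
4 of the 4 genes are transcribed.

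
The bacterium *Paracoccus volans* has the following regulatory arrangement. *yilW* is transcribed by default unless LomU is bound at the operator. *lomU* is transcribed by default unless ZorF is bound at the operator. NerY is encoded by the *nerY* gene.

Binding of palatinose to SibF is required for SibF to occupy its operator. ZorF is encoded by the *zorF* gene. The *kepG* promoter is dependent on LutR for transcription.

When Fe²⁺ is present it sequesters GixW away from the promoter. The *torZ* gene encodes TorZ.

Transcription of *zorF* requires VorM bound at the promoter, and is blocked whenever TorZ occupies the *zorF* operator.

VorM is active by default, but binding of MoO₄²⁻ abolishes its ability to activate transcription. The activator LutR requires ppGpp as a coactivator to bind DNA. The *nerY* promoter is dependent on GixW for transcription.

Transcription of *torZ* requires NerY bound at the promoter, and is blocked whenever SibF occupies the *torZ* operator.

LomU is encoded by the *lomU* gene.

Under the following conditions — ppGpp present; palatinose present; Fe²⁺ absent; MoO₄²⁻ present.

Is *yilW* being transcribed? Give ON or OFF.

OFF

Fe²⁺ is absent, so GixW is active.
No repressor is bound and GixW is active, so *nerY* is transcribed.
So NerY is produced and active.
Palatinose is present, so SibF is active.
With repressor SibF bound, *torZ* is not transcribed.
So TorZ is not produced.
MoO₄²⁻ is present, so VorM is inactive.
Required activator VorM is absent, so *zorF* is not transcribed.
So ZorF is not produced.
With no repressor bound, *lomU* is transcribed.
So LomU is produced and active.
With repressor LomU bound, *yilW* is not transcribed.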